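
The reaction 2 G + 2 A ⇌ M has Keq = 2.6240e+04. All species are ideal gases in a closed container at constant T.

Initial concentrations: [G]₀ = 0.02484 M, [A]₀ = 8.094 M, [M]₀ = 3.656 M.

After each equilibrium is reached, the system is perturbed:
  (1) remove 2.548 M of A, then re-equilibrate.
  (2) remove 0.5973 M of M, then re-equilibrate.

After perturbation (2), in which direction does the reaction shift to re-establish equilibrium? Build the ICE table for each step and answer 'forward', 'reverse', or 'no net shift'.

Q₀ = 90.44 vs Keq = 2.6240e+04 ⇒ Q<K, forward
Step 1:
                   G          A          M
  Initial    0.02484      8.094      3.656
  Change    -0.02338   -0.02338    0.01169
  Equil     0.001465      8.071      3.668
  solve Keq expr → x = 0.01169; check Q = 2.6240e+04
Then remove 2.548 M of A.
Step 2:
                   G          A          M
  Initial   0.001465      5.523      3.668
  Change  6.7551e-04 6.7551e-04 -3.3775e-04
  Equil      0.00214      5.523      3.667
  solve Keq expr → x = -3.3775e-04; check Q = 2.6240e+04
Then remove 0.5973 M of M.
Step 3:
                   G          A          M
  Initial    0.00214      5.523       3.07
  Change  -1.8195e-04 -1.8195e-04 9.0976e-05
  Equil     0.001958      5.523       3.07
  solve Keq expr → x = 9.0976e-05; check Q = 2.6240e+04

Direction: forward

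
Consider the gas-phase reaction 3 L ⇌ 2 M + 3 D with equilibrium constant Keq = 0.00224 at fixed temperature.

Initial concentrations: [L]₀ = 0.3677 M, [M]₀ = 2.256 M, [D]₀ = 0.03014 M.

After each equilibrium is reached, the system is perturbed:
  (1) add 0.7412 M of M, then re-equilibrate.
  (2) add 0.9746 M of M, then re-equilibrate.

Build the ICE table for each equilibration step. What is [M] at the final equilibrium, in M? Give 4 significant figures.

Q₀ = 0.002803 vs Keq = 0.00224 ⇒ Q>K, reverse
Step 1:
                  L         M         D
  Initial    0.3677     2.256   0.03014
  Change   0.002007 -0.001338 -0.002007
  Equil      0.3697     2.255   0.02813
  solve Keq expr → x = -6.6893e-04; check Q = 0.00224
Then add 0.7412 M of M.
Step 2:
                  L         M         D
  Initial    0.3697     2.996   0.02813
  Change   0.004554 -0.003036 -0.004554
  Equil      0.3743     2.993   0.02358
  solve Keq expr → x = -0.001518; check Q = 0.00224
Then add 0.9746 M of M.
Step 3:
                  L         M         D
  Initial    0.3743     3.967   0.02358
  Change   0.003831 -0.002554 -0.003831
  Equil      0.3781     3.965   0.01975
  solve Keq expr → x = -0.001277; check Q = 0.00224

[M]_eq = 3.965 M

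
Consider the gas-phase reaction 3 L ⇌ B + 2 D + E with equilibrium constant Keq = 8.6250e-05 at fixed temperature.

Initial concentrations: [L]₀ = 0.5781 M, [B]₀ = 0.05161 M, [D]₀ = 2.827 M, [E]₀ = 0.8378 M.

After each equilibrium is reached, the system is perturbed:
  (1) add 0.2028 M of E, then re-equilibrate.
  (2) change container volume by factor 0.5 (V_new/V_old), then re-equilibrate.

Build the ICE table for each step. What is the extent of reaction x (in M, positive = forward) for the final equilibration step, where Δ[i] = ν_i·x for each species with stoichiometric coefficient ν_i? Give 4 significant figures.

x = -4.6277e-06 M

Q₀ = 1.789 vs Keq = 8.6250e-05 ⇒ Q>K, reverse
Step 1:
                    L           B           D           E
  init         0.5781     0.05161       2.827      0.8378
  Δ            0.1548     -0.0516     -0.1032     -0.0516
  eq           0.7329  5.8215e-06       2.724      0.7862
  solve Keq expr → x = -0.0516; check Q = 8.6250e-05
Then add 0.2028 M of E.
Step 2:
                    L           B           D           E
  init         0.7329  5.8215e-06       2.724       0.989
  Δ        3.5810e-06 -1.1937e-06 -2.3873e-06 -1.1937e-06
  eq           0.7329  4.6279e-06       2.724       0.989
  solve Keq expr → x = -1.1937e-06; check Q = 8.6250e-05
Then change container volume by factor 0.5 (V_new/V_old).
Step 3:
                    L           B           D           E
  init          1.466  9.2557e-06       5.448       1.978
  Δ        1.3883e-05 -4.6277e-06 -9.2554e-06 -4.6277e-06
  eq            1.466  4.6280e-06       5.448       1.978
  solve Keq expr → x = -4.6277e-06; check Q = 8.6250e-05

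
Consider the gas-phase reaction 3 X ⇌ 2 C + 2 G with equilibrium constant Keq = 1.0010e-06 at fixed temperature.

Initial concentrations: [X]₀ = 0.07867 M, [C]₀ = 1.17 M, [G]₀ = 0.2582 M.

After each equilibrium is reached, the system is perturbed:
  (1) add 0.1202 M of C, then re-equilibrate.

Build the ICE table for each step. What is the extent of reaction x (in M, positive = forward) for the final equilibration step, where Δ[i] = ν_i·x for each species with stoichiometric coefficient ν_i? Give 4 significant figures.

x = -2.0241e-05 M

Q₀ = 187.4 vs Keq = 1.0010e-06 ⇒ Q>K, reverse
Step 1:
                   X          C          G
  Initial    0.07867       1.17     0.2582
  Change      0.3868    -0.2579    -0.2579
  Equil       0.4654     0.9121 3.4830e-04
  solve Keq expr → x = -0.1289; check Q = 1.0010e-06
Then add 0.1202 M of C.
Step 2:
                   X          C          G
  Initial     0.4654      1.032 3.4830e-04
  Change  6.0723e-05 -4.0482e-05 -4.0482e-05
  Equil       0.4655      1.032 3.0782e-04
  solve Keq expr → x = -2.0241e-05; check Q = 1.0010e-06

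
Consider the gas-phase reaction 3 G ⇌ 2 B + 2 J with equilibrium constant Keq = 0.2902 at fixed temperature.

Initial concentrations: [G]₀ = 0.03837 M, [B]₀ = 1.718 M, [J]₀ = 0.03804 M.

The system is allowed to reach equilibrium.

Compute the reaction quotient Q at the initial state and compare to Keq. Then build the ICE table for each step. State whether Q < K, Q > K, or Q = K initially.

Q₀ = 75.61 vs Keq = 0.2902 ⇒ Q>K, reverse
Step 1:
                  G         B         J
  I         0.03837     1.718   0.03804
  C         0.04544   -0.0303   -0.0303
  E         0.08381     1.688  0.007745
  solve Keq expr → x = -0.01515; check Q = 0.2902

Q₀ = 75.61; Q > K (proceeds reverse)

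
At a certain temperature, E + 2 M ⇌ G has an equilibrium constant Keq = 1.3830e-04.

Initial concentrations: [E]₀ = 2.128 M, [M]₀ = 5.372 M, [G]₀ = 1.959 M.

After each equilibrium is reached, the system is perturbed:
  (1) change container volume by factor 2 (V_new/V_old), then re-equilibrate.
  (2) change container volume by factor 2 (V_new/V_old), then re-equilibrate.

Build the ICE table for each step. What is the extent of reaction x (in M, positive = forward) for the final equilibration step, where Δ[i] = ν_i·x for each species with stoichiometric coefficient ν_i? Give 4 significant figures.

x = -0.002263 M

Q₀ = 0.0319 vs Keq = 1.3830e-04 ⇒ Q>K, reverse
Step 1:
                    E           M           G
  I             2.128       5.372       1.959
  C             1.912       3.824      -1.912
  E              4.04       9.196     0.04724
  solve Keq expr → x = -1.912; check Q = 1.3830e-04
Then change container volume by factor 2 (V_new/V_old).
Step 2:
                    E           M           G
  I              2.02       4.598     0.02362
  C           0.01757     0.03515    -0.01757
  E             2.037       4.633    0.006048
  solve Keq expr → x = -0.01757; check Q = 1.3830e-04
Then change container volume by factor 2 (V_new/V_old).
Step 3:
                    E           M           G
  I             1.019       2.316    0.003024
  C          0.002263    0.004527   -0.002263
  E             1.021       2.321  7.6065e-04
  solve Keq expr → x = -0.002263; check Q = 1.3830e-04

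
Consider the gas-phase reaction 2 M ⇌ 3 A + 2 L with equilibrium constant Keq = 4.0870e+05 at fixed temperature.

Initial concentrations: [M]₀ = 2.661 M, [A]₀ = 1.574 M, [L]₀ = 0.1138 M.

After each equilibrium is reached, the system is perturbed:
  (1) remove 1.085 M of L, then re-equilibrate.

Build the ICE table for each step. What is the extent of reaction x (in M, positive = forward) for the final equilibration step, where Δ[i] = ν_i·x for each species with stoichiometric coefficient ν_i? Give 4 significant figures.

x = 0.01054 M

Q₀ = 0.007132 vs Keq = 4.0870e+05 ⇒ Q<K, forward
Step 1:
                   M          A          L
  Initial      2.661      1.574     0.1138
  Change      -2.606       3.91      2.606
  Equil      0.05464      5.484       2.72
  solve Keq expr → x = 1.303; check Q = 4.0870e+05
Then remove 1.085 M of L.
Step 2:
                   M          A          L
  Initial    0.05464      5.484      1.635
  Change    -0.02108    0.03162    0.02108
  Equil      0.03356      5.515      1.656
  solve Keq expr → x = 0.01054; check Q = 4.0870e+05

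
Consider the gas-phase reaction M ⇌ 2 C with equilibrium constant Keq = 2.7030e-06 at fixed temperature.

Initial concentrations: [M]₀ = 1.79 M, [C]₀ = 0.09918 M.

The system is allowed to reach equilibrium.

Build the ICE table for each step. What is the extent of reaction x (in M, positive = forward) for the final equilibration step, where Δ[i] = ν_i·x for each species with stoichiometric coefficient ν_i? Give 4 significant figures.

Q₀ = 0.005495 vs Keq = 2.7030e-06 ⇒ Q>K, reverse
Step 1:
                  M         C
  I            1.79   0.09918
  C         0.04848  -0.09695
  E           1.838  0.002229
  solve Keq expr → x = -0.04848; check Q = 2.7030e-06

x = -0.04848 M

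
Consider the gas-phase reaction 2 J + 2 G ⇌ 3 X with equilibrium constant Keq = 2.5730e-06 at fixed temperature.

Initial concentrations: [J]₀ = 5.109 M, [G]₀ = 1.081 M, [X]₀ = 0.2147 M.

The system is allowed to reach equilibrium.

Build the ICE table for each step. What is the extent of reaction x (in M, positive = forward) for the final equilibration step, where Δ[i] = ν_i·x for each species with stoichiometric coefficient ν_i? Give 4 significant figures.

Q₀ = 3.2447e-04 vs Keq = 2.5730e-06 ⇒ Q>K, reverse
Step 1:
                    J           G           X
  init          5.109       1.081      0.2147
  Δ            0.1122      0.1122     -0.1683
  eq            5.221       1.193     0.04639
  solve Keq expr → x = -0.0561; check Q = 2.5730e-06

x = -0.0561 M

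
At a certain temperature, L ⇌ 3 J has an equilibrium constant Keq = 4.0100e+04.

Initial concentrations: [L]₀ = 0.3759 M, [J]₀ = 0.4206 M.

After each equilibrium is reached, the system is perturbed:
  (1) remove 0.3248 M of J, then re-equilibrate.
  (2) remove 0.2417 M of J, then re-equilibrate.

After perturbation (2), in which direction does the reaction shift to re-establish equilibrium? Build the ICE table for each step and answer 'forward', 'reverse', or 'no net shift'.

Direction: forward

Q₀ = 0.1979 vs Keq = 4.0100e+04 ⇒ Q<K, forward
Step 1:
                    L           J
  I            0.3759      0.4206
  C           -0.3758       1.127
  E        9.2510e-05       1.548
  solve Keq expr → x = 0.3758; check Q = 4.0100e+04
Then remove 0.3248 M of J.
Step 2:
                    L           J
  I        9.2510e-05       1.223
  C       -4.6851e-05  1.4055e-04
  E        4.5659e-05       1.223
  solve Keq expr → x = 4.6851e-05; check Q = 4.0100e+04
Then remove 0.2417 M of J.
Step 3:
                    L           J
  I        4.5659e-05      0.9817
  C       -2.2063e-05  6.6189e-05
  E        2.3596e-05      0.9817
  solve Keq expr → x = 2.2063e-05; check Q = 4.0100e+04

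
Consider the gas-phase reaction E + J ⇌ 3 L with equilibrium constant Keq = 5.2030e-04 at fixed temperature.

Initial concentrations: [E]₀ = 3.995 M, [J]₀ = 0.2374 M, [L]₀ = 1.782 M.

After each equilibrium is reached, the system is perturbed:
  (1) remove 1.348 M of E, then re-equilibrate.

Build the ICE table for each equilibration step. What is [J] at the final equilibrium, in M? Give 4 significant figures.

[J]_eq = 0.7948 M

Q₀ = 5.967 vs Keq = 5.2030e-04 ⇒ Q>K, reverse
Step 1:
                    E           J           L
  Initial       3.995      0.2374       1.782
  Change       0.5529      0.5529      -1.659
  Equil         4.548      0.7903      0.1232
  solve Keq expr → x = -0.5529; check Q = 5.2030e-04
Then remove 1.348 M of E.
Step 2:
                    E           J           L
  Initial         3.2      0.7903      0.1232
  Change     0.004456    0.004456    -0.01337
  Equil         3.204      0.7948      0.1098
  solve Keq expr → x = -0.004456; check Q = 5.2030e-04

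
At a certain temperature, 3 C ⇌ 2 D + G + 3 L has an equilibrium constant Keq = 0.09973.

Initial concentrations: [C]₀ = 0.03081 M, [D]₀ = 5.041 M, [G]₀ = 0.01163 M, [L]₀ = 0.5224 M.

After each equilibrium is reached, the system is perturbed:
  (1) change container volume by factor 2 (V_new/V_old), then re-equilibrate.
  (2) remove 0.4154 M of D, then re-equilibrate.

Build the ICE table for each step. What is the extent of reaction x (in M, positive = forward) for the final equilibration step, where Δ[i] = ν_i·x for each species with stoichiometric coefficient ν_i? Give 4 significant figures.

x = 1.6432e-05 M

Q₀ = 1441 vs Keq = 0.09973 ⇒ Q>K, reverse
Step 1:
                   C          D          G          L
  Initial    0.03081      5.041    0.01163     0.5224
  Change     0.03486   -0.02324   -0.01162   -0.03486
  Equil      0.06567      5.018 9.6805e-06     0.4875
  solve Keq expr → x = -0.01162; check Q = 0.09973
Then change container volume by factor 2 (V_new/V_old).
Step 2:
                   C          D          G          L
  Initial    0.03284      2.509 4.8403e-06     0.2438
  Change  -1.0043e-04 6.6956e-05 3.3478e-05 1.0043e-04
  Equil      0.03274      2.509 3.8318e-05     0.2439
  solve Keq expr → x = 3.3478e-05; check Q = 0.09973
Then remove 0.4154 M of D.
Step 3:
                   C          D          G          L
  Initial    0.03274      2.094 3.8318e-05     0.2439
  Change  -4.9295e-05 3.2863e-05 1.6432e-05 4.9295e-05
  Equil      0.03269      2.094 5.4750e-05     0.2439
  solve Keq expr → x = 1.6432e-05; check Q = 0.09973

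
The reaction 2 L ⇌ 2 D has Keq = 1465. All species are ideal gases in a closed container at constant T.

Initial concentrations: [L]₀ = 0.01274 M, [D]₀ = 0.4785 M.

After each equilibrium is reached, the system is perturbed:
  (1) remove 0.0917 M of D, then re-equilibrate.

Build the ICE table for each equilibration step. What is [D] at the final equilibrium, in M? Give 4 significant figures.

[D]_eq = 0.3894 M

Q₀ = 1411 vs Keq = 1465 ⇒ Q<K, forward
Step 1:
                   L          D
  Initial    0.01274     0.4785
  Change  -2.3240e-04 2.3240e-04
  Equil      0.01251     0.4787
  solve Keq expr → x = 1.1620e-04; check Q = 1465
Then remove 0.0917 M of D.
Step 2:
                   L          D
  Initial    0.01251      0.387
  Change   -0.002335   0.002335
  Equil      0.01017     0.3894
  solve Keq expr → x = 0.001167; check Q = 1465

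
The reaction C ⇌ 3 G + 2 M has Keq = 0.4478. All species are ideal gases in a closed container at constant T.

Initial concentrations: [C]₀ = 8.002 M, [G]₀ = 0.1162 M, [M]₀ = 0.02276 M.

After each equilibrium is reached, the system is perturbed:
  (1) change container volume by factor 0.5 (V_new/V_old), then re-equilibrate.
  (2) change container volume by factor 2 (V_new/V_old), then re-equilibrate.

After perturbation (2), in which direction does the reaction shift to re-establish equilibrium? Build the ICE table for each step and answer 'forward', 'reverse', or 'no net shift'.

Q₀ = 1.0157e-07 vs Keq = 0.4478 ⇒ Q<K, forward
Step 1:
                   C          G          M
  I            8.002     0.1162    0.02276
  C          -0.4723      1.417     0.9446
  E             7.53      1.533     0.9673
  solve Keq expr → x = 0.4723; check Q = 0.4478
Then change container volume by factor 0.5 (V_new/V_old).
Step 2:
                   C          G          M
  I            15.06      3.066      1.935
  C           0.4221     -1.266    -0.8442
  E            15.48        1.8       1.09
  solve Keq expr → x = -0.4221; check Q = 0.4478
Then change container volume by factor 2 (V_new/V_old).
Step 3:
                   C          G          M
  I            7.741     0.8999     0.5452
  C          -0.2111     0.6332     0.4221
  E             7.53      1.533     0.9673
  solve Keq expr → x = 0.2111; check Q = 0.4478

Direction: forward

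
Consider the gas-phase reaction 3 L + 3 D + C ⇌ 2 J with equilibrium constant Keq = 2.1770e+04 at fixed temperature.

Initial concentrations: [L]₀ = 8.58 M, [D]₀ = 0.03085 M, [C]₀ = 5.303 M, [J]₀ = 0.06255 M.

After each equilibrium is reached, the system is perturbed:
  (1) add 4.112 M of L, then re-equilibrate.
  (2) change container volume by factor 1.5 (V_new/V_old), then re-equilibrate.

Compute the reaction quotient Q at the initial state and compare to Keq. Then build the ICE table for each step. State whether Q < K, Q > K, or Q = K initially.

Q₀ = 0.03978; Q < K (proceeds forward)

Q₀ = 0.03978 vs Keq = 2.1770e+04 ⇒ Q<K, forward
Step 1:
                   L          D          C          J
  init          8.58    0.03085      5.303    0.06255
  Δ         -0.03039   -0.03039   -0.01013    0.02026
  eq            8.55 4.5667e-04      5.293    0.08281
  solve Keq expr → x = 0.01013; check Q = 2.1770e+04
Then add 4.112 M of L.
Step 2:
                   L          D          C          J
  init         12.66 4.5667e-04      5.293    0.08281
  Δ       -1.4806e-04 -1.4806e-04 -4.9353e-05 9.8706e-05
  eq           12.66 3.0861e-04      5.293    0.08291
  solve Keq expr → x = 4.9353e-05; check Q = 2.1770e+04
Then change container volume by factor 1.5 (V_new/V_old).
Step 3:
                   L          D          C          J
  init         8.441 2.0574e-04      3.529    0.05527
  Δ       1.9800e-04 1.9800e-04 6.5999e-05 -1.3200e-04
  eq           8.441 4.0374e-04      3.529    0.05514
  solve Keq expr → x = -6.5999e-05; check Q = 2.1770e+04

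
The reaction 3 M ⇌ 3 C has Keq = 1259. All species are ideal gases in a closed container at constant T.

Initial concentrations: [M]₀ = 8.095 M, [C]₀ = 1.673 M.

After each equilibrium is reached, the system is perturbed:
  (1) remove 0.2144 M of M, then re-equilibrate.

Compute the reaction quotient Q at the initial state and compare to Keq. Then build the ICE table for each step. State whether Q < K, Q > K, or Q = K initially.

Q₀ = 0.008827 vs Keq = 1259 ⇒ Q<K, forward
Step 1:
                   M          C
  I            8.095      1.673
  C           -7.267      7.267
  E           0.8279       8.94
  solve Keq expr → x = 2.422; check Q = 1259
Then remove 0.2144 M of M.
Step 2:
                   M          C
  I           0.6135       8.94
  C           0.1962    -0.1962
  E           0.8098      8.744
  solve Keq expr → x = -0.06541; check Q = 1259

Q₀ = 0.008827; Q < K (proceeds forward)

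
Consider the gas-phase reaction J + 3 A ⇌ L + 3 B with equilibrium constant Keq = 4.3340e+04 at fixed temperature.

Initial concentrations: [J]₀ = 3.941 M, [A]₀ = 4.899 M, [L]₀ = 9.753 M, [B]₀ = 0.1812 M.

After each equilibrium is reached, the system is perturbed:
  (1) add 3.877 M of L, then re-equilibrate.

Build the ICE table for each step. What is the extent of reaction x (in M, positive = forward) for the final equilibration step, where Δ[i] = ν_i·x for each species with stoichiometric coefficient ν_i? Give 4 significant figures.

Q₀ = 1.2522e-04 vs Keq = 4.3340e+04 ⇒ Q<K, forward
Step 1:
                    J           A           L           B
  I             3.941       4.899       9.753      0.1812
  C            -1.556      -4.667       1.556       4.667
  E             2.385      0.2319       11.31       4.848
  solve Keq expr → x = 1.556; check Q = 4.3340e+04
Then add 3.877 M of L.
Step 2:
                    J           A           L           B
  I             2.385      0.2319       15.19       4.848
  C          0.007483     0.02245   -0.007483    -0.02245
  E             2.393      0.2543       15.18       4.826
  solve Keq expr → x = -0.007483; check Q = 4.3340e+04

x = -0.007483 M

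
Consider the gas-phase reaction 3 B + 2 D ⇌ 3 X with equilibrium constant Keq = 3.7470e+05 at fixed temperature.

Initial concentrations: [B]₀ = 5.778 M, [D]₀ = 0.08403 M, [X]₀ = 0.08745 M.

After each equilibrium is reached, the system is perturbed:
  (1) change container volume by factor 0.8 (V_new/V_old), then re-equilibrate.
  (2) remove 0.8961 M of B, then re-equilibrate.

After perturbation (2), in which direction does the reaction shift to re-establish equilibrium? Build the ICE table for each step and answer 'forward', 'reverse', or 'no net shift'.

Q₀ = 4.9100e-04 vs Keq = 3.7470e+05 ⇒ Q<K, forward
Step 1:
                  B         D         X
  I           5.778   0.08403   0.08745
  C          -0.126  -0.08402     0.126
  E           5.652 1.1992e-05    0.2135
  solve Keq expr → x = 0.04201; check Q = 3.7470e+05
Then change container volume by factor 0.8 (V_new/V_old).
Step 2:
                  B         D         X
  I           7.065 1.4990e-05    0.2668
  C       -4.4965e-06 -2.9976e-06 4.4965e-06
  E           7.065 1.1992e-05    0.2669
  solve Keq expr → x = 1.4988e-06; check Q = 3.7470e+05
Then remove 0.8961 M of B.
Step 3:
                  B         D         X
  I           6.169 1.1992e-05    0.2669
  C       4.0580e-06 2.7054e-06 -4.0580e-06
  E           6.169 1.4697e-05    0.2668
  solve Keq expr → x = -1.3527e-06; check Q = 3.7470e+05

Direction: reverse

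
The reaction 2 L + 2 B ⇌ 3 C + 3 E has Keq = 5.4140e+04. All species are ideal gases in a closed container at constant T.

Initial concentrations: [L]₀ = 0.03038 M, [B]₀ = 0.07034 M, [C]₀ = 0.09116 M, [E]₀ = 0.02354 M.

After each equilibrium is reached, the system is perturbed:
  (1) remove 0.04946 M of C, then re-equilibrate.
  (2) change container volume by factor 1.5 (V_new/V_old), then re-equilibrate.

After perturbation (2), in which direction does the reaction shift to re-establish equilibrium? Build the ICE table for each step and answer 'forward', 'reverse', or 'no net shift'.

Q₀ = 0.002164 vs Keq = 5.4140e+04 ⇒ Q<K, forward
Step 1:
                   L          B          C          E
  init       0.03038    0.07034    0.09116    0.02354
  Δ         -0.03028   -0.03028    0.04542    0.04542
  eq      9.8077e-05    0.04006     0.1366    0.06896
  solve Keq expr → x = 0.01514; check Q = 5.4140e+04
Then remove 0.04946 M of C.
Step 2:
                   L          B          C          E
  init    9.8077e-05    0.04006    0.08712    0.06896
  Δ       -4.7911e-05 -4.7911e-05 7.1867e-05 7.1867e-05
  eq      5.0166e-05    0.04001    0.08719    0.06903
  solve Keq expr → x = 2.3956e-05; check Q = 5.4140e+04
Then change container volume by factor 1.5 (V_new/V_old).
Step 3:
                   L          B          C          E
  init    3.3444e-05    0.02667    0.05813    0.04602
  Δ       -1.1117e-05 -1.1117e-05 1.6675e-05 1.6675e-05
  eq      2.2327e-05    0.02666    0.05815    0.04604
  solve Keq expr → x = 5.5585e-06; check Q = 5.4140e+04

Direction: forward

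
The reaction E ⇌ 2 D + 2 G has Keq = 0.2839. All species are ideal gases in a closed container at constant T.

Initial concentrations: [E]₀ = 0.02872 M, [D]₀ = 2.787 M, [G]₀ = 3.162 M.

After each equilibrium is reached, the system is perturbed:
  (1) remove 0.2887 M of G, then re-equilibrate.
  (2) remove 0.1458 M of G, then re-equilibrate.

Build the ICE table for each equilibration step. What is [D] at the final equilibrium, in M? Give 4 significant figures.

Q₀ = 2704 vs Keq = 0.2839 ⇒ Q>K, reverse
Step 1:
                  E         D         G
  I         0.02872     2.787     3.162
  C             1.1    -2.199    -2.199
  E           1.128    0.5878    0.9628
  solve Keq expr → x = -1.1; check Q = 0.2839
Then remove 0.2887 M of G.
Step 2:
                  E         D         G
  I           1.128    0.5878    0.6741
  C        -0.05649     0.113     0.113
  E           1.072    0.7008    0.7871
  solve Keq expr → x = 0.05649; check Q = 0.2839
Then remove 0.1458 M of G.
Step 3:
                  E         D         G
  I           1.072    0.7008    0.6413
  C        -0.03321   0.06643   0.06643
  E           1.039    0.7672    0.7077
  solve Keq expr → x = 0.03321; check Q = 0.2839

[D]_eq = 0.7672 M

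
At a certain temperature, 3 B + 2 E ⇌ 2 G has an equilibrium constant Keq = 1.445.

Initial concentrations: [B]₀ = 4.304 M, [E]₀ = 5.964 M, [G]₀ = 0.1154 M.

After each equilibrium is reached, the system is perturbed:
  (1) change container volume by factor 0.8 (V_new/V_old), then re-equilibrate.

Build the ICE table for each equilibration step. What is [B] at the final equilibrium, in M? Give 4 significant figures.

[B]_eq = 0.7273 M

Q₀ = 4.6959e-06 vs Keq = 1.445 ⇒ Q<K, forward
Step 1:
                  B         E         G
  Initial     4.304     5.964    0.1154
  Change     -3.602    -2.402     2.402
  Equil      0.7017     3.562     2.517
  solve Keq expr → x = 1.201; check Q = 1.445
Then change container volume by factor 0.8 (V_new/V_old).
Step 2:
                  B         E         G
  Initial    0.8771     4.453     3.146
  Change    -0.1497  -0.09983   0.09983
  Equil      0.7273     4.353     3.246
  solve Keq expr → x = 0.04991; check Q = 1.445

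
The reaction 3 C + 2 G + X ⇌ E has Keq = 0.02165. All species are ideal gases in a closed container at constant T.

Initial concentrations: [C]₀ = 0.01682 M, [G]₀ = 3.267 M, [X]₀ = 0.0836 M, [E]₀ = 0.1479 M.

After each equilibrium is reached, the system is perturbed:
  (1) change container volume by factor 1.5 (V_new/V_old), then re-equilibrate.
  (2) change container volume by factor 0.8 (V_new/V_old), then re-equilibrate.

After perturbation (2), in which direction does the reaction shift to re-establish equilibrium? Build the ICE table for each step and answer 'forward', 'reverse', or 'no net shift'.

Direction: forward

Q₀ = 3.4833e+04 vs Keq = 0.02165 ⇒ Q>K, reverse
Step 1:
                   C          G          X          E
  init       0.01682      3.267     0.0836     0.1479
  Δ           0.4275      0.285     0.1425    -0.1425
  eq          0.4443      3.552     0.2261   0.005415
  solve Keq expr → x = -0.1425; check Q = 0.02165
Then change container volume by factor 1.5 (V_new/V_old).
Step 2:
                   C          G          X          E
  init        0.2962      2.368     0.1507    0.00361
  Δ         0.009227   0.006151   0.003076  -0.003076
  eq          0.3054      2.374     0.1538 5.3465e-04
  solve Keq expr → x = -0.003076; check Q = 0.02165
Then change container volume by factor 0.8 (V_new/V_old).
Step 3:
                   C          G          X          E
  init        0.3818      2.968     0.1922 6.6831e-04
  Δ        -0.003879  -0.002586  -0.001293   0.001293
  eq          0.3779      2.965      0.191   0.001961
  solve Keq expr → x = 0.001293; check Q = 0.02165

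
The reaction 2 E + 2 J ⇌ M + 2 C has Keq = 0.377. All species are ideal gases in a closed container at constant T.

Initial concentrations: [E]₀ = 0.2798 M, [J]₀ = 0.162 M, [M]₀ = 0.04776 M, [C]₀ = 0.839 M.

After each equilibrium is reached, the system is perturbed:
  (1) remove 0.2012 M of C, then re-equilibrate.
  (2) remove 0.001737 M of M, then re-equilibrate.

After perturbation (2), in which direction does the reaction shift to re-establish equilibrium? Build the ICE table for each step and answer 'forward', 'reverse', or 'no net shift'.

Q₀ = 16.36 vs Keq = 0.377 ⇒ Q>K, reverse
Step 1:
                   E          J          M          C
  I           0.2798      0.162    0.04776      0.839
  C          0.08479    0.08479   -0.04239   -0.08479
  E           0.3646     0.2468   0.005366     0.7542
  solve Keq expr → x = -0.04239; check Q = 0.377
Then remove 0.2012 M of C.
Step 2:
                   E          J          M          C
  I           0.3646     0.2468   0.005366      0.553
  C        -0.006959  -0.006959   0.003479   0.006959
  E           0.3576     0.2398   0.008845       0.56
  solve Keq expr → x = 0.003479; check Q = 0.377
Then remove 0.001737 M of M.
Step 3:
                   E          J          M          C
  I           0.3576     0.2398   0.007108       0.56
  C        -0.002665  -0.002665   0.001333   0.002665
  E            0.355     0.2372    0.00844     0.5626
  solve Keq expr → x = 0.001333; check Q = 0.377

Direction: forward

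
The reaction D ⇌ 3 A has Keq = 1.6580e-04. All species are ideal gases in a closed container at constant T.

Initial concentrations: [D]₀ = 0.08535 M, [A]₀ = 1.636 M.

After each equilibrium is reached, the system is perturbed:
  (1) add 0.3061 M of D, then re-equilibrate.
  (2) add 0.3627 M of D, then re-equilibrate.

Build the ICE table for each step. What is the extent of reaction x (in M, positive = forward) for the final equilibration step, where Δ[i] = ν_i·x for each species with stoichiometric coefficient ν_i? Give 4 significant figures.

x = 0.002077 M

Q₀ = 51.3 vs Keq = 1.6580e-04 ⇒ Q>K, reverse
Step 1:
                    D           A
  Initial     0.08535       1.636
  Change       0.5298      -1.589
  Equil        0.6151     0.04672
  solve Keq expr → x = -0.5298; check Q = 1.6580e-04
Then add 0.3061 M of D.
Step 2:
                    D           A
  Initial      0.9212     0.04672
  Change     -0.00223     0.00669
  Equil         0.919     0.05341
  solve Keq expr → x = 0.00223; check Q = 1.6580e-04
Then add 0.3627 M of D.
Step 3:
                    D           A
  Initial       1.282     0.05341
  Change    -0.002077    0.006231
  Equil          1.28     0.05964
  solve Keq expr → x = 0.002077; check Q = 1.6580e-04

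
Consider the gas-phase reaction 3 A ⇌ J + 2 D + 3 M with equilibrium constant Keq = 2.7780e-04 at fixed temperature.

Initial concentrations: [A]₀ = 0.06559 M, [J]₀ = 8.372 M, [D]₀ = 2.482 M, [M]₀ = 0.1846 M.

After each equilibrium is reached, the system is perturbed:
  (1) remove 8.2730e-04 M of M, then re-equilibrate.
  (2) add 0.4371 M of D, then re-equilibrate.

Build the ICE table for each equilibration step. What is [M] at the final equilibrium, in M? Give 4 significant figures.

[M]_eq = 0.003979 M

Q₀ = 1150 vs Keq = 2.7780e-04 ⇒ Q>K, reverse
Step 1:
                    A           J           D           M
  init        0.06559       8.372       2.482      0.1846
  Δ            0.1801    -0.06005     -0.1201     -0.1801
  eq           0.2457       8.312       2.362    0.004463
  solve Keq expr → x = -0.06005; check Q = 2.7780e-04
Then remove 8.2730e-04 M of M.
Step 2:
                    A           J           D           M
  init         0.2457       8.312       2.362    0.003636
  Δ       -8.1183e-04  2.7061e-04  5.4122e-04  8.1183e-04
  eq           0.2449       8.312       2.362    0.004447
  solve Keq expr → x = 2.7061e-04; check Q = 2.7780e-04
Then add 0.4371 M of D.
Step 3:
                    A           J           D           M
  init         0.2449       8.312         2.8    0.004447
  Δ        4.6799e-04 -1.5600e-04 -3.1199e-04 -4.6799e-04
  eq           0.2454       8.312       2.799    0.003979
  solve Keq expr → x = -1.5600e-04; check Q = 2.7780e-04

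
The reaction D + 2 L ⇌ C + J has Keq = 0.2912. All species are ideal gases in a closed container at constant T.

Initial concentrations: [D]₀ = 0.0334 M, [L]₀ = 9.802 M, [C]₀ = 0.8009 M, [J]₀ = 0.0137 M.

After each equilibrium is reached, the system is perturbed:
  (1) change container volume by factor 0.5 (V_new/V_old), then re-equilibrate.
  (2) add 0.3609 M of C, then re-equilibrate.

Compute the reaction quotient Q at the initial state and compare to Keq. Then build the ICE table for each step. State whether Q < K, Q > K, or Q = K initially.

Q₀ = 0.003419 vs Keq = 0.2912 ⇒ Q<K, forward
Step 1:
                   D          L          C          J
  Initial     0.0334      9.802     0.8009     0.0137
  Change    -0.03202   -0.06404    0.03202    0.03202
  Equil     0.001379      9.738     0.8329    0.04572
  solve Keq expr → x = 0.03202; check Q = 0.2912
Then change container volume by factor 0.5 (V_new/V_old).
Step 2:
                   D          L          C          J
  Initial   0.002758      19.48      1.666    0.09144
  Change   -0.001357  -0.002714   0.001357   0.001357
  Equil     0.001401      19.47      1.667     0.0928
  solve Keq expr → x = 0.001357; check Q = 0.2912
Then add 0.3609 M of C.
Step 3:
                   D          L          C          J
  Initial   0.001401      19.47      2.028     0.0928
  Change  2.9748e-04 5.9495e-04 -2.9748e-04 -2.9748e-04
  Equil     0.001699      19.47      2.028     0.0925
  solve Keq expr → x = -2.9748e-04; check Q = 0.2912

Q₀ = 0.003419; Q < K (proceeds forward)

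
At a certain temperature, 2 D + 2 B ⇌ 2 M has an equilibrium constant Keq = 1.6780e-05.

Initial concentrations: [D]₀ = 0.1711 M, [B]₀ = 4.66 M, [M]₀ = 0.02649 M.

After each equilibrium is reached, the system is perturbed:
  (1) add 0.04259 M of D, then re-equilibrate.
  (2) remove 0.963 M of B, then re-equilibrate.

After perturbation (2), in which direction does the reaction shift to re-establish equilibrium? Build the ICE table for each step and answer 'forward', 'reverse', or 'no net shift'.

Q₀ = 0.001104 vs Keq = 1.6780e-05 ⇒ Q>K, reverse
Step 1:
                  D         B         M
  init       0.1711      4.66   0.02649
  Δ         0.02277   0.02277  -0.02277
  eq         0.1939     4.683  0.003719
  solve Keq expr → x = -0.01139; check Q = 1.6780e-05
Then add 0.04259 M of D.
Step 2:
                  D         B         M
  init       0.2365     4.683  0.003719
  Δ       -8.0084e-04 -8.0084e-04 8.0084e-04
  eq         0.2357     4.682   0.00452
  solve Keq expr → x = 4.0042e-04; check Q = 1.6780e-05
Then remove 0.963 M of B.
Step 3:
                  D         B         M
  init       0.2357     3.719   0.00452
  Δ       9.1480e-04 9.1480e-04 -9.1480e-04
  eq         0.2366      3.72  0.003605
  solve Keq expr → x = -4.5740e-04; check Q = 1.6780e-05

Direction: reverse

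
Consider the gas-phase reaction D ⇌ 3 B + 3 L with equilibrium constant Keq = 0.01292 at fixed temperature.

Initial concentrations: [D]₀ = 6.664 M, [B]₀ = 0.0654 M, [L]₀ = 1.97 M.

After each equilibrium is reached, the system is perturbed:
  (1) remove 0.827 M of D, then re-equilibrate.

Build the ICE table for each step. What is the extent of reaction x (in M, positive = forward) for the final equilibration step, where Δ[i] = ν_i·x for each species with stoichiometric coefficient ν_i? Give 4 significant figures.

x = -0.002754 M

Q₀ = 3.2092e-04 vs Keq = 0.01292 ⇒ Q<K, forward
Step 1:
                  D         B         L
  Initial     6.664    0.0654      1.97
  Change   -0.04769    0.1431    0.1431
  Equil       6.616    0.2085     2.113
  solve Keq expr → x = 0.04769; check Q = 0.01292
Then remove 0.827 M of D.
Step 2:
                  D         B         L
  Initial     5.789    0.2085     2.113
  Change   0.002754 -0.008261 -0.008261
  Equil       5.792    0.2002     2.105
  solve Keq expr → x = -0.002754; check Q = 0.01292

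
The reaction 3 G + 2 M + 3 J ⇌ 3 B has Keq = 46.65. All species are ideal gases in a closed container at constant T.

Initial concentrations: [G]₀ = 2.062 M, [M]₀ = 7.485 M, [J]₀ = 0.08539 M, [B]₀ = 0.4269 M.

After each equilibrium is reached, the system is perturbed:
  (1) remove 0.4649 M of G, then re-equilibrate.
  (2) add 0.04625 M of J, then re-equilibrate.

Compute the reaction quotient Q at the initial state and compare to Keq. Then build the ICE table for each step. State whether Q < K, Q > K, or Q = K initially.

Q₀ = 0.2544; Q < K (proceeds forward)

Q₀ = 0.2544 vs Keq = 46.65 ⇒ Q<K, forward
Step 1:
                    G           M           J           B
  Initial       2.062       7.485     0.08539      0.4269
  Change     -0.06733    -0.04489    -0.06733     0.06733
  Equil         1.995        7.44     0.01806      0.4942
  solve Keq expr → x = 0.02244; check Q = 46.65
Then remove 0.4649 M of G.
Step 2:
                    G           M           J           B
  Initial        1.53        7.44     0.01806      0.4942
  Change     0.005157    0.003438    0.005157   -0.005157
  Equil         1.535       7.444     0.02322      0.4891
  solve Keq expr → x = -0.001719; check Q = 46.65
Then add 0.04625 M of J.
Step 3:
                    G           M           J           B
  Initial       1.535       7.444     0.06947      0.4891
  Change     -0.04339    -0.02892    -0.04339     0.04339
  Equil         1.492       7.415     0.02608      0.5325
  solve Keq expr → x = 0.01446; check Q = 46.65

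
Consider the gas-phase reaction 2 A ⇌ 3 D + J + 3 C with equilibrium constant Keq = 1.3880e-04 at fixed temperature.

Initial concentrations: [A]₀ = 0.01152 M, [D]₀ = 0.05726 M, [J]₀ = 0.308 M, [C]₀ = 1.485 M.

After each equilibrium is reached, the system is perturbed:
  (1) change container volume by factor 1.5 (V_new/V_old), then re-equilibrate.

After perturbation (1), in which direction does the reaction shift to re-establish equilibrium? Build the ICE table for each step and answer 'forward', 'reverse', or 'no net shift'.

Direction: forward

Q₀ = 1.427 vs Keq = 1.3880e-04 ⇒ Q>K, reverse
Step 1:
                  A         D         J         C
  Initial   0.01152   0.05726     0.308     1.485
  Change    0.03357  -0.05036  -0.01679  -0.05036
  Equil     0.04509  0.006898    0.2912     1.435
  solve Keq expr → x = -0.01679; check Q = 1.3880e-04
Then change container volume by factor 1.5 (V_new/V_old).
Step 2:
                  A         D         J         C
  Initial   0.03006  0.004599    0.1941    0.9564
  Change  -0.002576  0.003863  0.001288  0.003863
  Equil     0.02749  0.008462    0.1954    0.9603
  solve Keq expr → x = 0.001288; check Q = 1.3880e-04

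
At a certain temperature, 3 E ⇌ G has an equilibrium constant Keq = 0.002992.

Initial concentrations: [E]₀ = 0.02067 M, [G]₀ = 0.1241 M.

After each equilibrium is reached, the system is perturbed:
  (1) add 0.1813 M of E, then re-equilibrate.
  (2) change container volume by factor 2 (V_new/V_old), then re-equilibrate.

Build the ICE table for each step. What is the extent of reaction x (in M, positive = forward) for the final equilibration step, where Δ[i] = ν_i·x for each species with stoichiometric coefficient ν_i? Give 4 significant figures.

x = -2.1016e-04 M

Q₀ = 1.4052e+04 vs Keq = 0.002992 ⇒ Q>K, reverse
Step 1:
                   E          G
  I          0.02067     0.1241
  C           0.3718    -0.1239
  E           0.3924 1.8082e-04
  solve Keq expr → x = -0.1239; check Q = 0.002992
Then add 0.1813 M of E.
Step 2:
                   E          G
  I           0.5737 1.8082e-04
  C        -0.001143 3.8085e-04
  E           0.5726 5.6167e-04
  solve Keq expr → x = 3.8085e-04; check Q = 0.002992
Then change container volume by factor 2 (V_new/V_old).
Step 3:
                   E          G
  I           0.2863 2.8084e-04
  C       6.3048e-04 -2.1016e-04
  E           0.2869 7.0674e-05
  solve Keq expr → x = -2.1016e-04; check Q = 0.002992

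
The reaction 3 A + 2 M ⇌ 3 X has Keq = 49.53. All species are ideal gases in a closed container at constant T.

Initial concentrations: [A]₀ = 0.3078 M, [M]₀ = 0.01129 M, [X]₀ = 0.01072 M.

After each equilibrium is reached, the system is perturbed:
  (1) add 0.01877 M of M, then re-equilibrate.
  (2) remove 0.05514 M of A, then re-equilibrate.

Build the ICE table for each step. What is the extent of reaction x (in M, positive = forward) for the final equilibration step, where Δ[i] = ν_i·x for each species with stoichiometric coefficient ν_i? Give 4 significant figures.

Q₀ = 0.3314 vs Keq = 49.53 ⇒ Q<K, forward
Step 1:
                   A          M          X
  I           0.3078    0.01129    0.01072
  C          -0.0123    -0.0082     0.0123
  E           0.2955    0.00309    0.02302
  solve Keq expr → x = 0.0041; check Q = 49.53
Then add 0.01877 M of M.
Step 2:
                   A          M          X
  I           0.2955    0.02186    0.02302
  C         -0.01976   -0.01318    0.01976
  E           0.2757   0.008684    0.04278
  solve Keq expr → x = 0.006588; check Q = 49.53
Then remove 0.05514 M of A.
Step 3:
                   A          M          X
  I           0.2206   0.008684    0.04278
  C         0.002982   0.001988  -0.002982
  E           0.2236    0.01067     0.0398
  solve Keq expr → x = -9.9406e-04; check Q = 49.53

x = -9.9406e-04 M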